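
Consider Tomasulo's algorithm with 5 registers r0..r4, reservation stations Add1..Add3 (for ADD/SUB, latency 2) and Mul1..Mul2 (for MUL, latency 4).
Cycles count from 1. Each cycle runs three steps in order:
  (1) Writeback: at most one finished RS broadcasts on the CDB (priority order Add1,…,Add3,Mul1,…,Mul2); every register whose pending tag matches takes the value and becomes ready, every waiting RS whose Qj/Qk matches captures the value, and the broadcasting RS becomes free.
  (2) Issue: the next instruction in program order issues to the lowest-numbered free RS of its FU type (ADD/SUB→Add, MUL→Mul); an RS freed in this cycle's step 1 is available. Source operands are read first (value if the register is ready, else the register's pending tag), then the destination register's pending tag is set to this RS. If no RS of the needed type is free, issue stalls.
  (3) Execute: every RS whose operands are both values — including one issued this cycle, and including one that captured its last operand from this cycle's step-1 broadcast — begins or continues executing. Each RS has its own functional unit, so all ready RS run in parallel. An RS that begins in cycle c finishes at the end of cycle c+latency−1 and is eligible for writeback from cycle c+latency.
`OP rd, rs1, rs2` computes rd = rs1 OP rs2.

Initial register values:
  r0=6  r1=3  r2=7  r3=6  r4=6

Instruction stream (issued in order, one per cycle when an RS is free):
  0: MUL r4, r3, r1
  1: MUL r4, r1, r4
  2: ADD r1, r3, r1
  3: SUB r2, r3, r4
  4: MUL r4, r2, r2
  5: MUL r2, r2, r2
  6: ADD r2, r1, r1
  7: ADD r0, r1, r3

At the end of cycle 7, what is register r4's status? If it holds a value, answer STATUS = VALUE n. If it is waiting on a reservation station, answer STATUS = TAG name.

c1: issue MUL r4<-Mul1 | r0:6,r1:3,r2:7,r3:6,r4:Mul1
c2: issue MUL r4<-Mul2 | r0:6,r1:3,r2:7,r3:6,r4:Mul2
c3: issue ADD r1<-Add1 | r0:6,r1:Add1,r2:7,r3:6,r4:Mul2
c4: issue SUB r2<-Add2 | r0:6,r1:Add1,r2:Add2,r3:6,r4:Mul2
c5: CDB Add1=9; stall | r0:6,r1:9,r2:Add2,r3:6,r4:Mul2
c6: CDB Mul1=18; issue MUL r4<-Mul1 | r0:6,r1:9,r2:Add2,r3:6,r4:Mul1
c7: stall | r0:6,r1:9,r2:Add2,r3:6,r4:Mul1

STATUS = TAG Mul1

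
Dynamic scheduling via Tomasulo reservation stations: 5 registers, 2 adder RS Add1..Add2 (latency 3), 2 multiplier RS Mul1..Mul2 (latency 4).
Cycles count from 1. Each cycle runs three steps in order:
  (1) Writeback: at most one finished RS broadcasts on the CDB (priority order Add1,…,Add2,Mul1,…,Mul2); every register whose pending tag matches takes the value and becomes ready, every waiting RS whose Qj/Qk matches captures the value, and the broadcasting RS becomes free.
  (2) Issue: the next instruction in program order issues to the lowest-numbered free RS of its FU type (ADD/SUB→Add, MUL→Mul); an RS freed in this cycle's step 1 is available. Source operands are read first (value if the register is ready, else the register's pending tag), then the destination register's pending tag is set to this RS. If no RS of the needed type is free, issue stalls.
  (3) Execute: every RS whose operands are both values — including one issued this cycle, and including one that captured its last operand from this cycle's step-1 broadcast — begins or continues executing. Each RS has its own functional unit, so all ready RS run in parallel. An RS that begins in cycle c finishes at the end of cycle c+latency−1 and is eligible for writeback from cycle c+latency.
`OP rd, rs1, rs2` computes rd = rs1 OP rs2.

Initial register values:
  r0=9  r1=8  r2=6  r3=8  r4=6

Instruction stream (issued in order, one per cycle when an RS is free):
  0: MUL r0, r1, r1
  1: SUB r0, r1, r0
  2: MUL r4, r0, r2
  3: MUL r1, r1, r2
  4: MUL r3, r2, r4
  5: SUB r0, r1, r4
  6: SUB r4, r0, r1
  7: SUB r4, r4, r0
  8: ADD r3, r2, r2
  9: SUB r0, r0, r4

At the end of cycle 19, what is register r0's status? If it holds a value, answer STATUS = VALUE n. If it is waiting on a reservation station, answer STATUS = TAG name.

STATUS = VALUE 384

cycle 1: issue MUL r0<-Mul1 // r0:Mul1,r1:8,r2:6,r3:8,r4:6
cycle 2: issue SUB r0<-Add1 // r0:Add1,r1:8,r2:6,r3:8,r4:6
cycle 3: issue MUL r4<-Mul2 // r0:Add1,r1:8,r2:6,r3:8,r4:Mul2
cycle 4: stall // r0:Add1,r1:8,r2:6,r3:8,r4:Mul2
cycle 5: CDB Mul1=64; issue MUL r1<-Mul1 // r0:Add1,r1:Mul1,r2:6,r3:8,r4:Mul2
cycle 6: stall // r0:Add1,r1:Mul1,r2:6,r3:8,r4:Mul2
cycle 7: stall // r0:Add1,r1:Mul1,r2:6,r3:8,r4:Mul2
cycle 8: CDB Add1=-56; stall // r0:-56,r1:Mul1,r2:6,r3:8,r4:Mul2
cycle 9: CDB Mul1=48; issue MUL r3<-Mul1 // r0:-56,r1:48,r2:6,r3:Mul1,r4:Mul2
cycle 10: issue SUB r0<-Add1 // r0:Add1,r1:48,r2:6,r3:Mul1,r4:Mul2
cycle 11: issue SUB r4<-Add2 // r0:Add1,r1:48,r2:6,r3:Mul1,r4:Add2
cycle 12: CDB Mul2=-336; stall // r0:Add1,r1:48,r2:6,r3:Mul1,r4:Add2
cycle 13: stall // r0:Add1,r1:48,r2:6,r3:Mul1,r4:Add2
cycle 14: stall // r0:Add1,r1:48,r2:6,r3:Mul1,r4:Add2
cycle 15: CDB Add1=384; issue SUB r4<-Add1 // r0:384,r1:48,r2:6,r3:Mul1,r4:Add1
cycle 16: CDB Mul1=-2016; stall // r0:384,r1:48,r2:6,r3:-2016,r4:Add1
cycle 17: stall // r0:384,r1:48,r2:6,r3:-2016,r4:Add1
cycle 18: CDB Add2=336; issue ADD r3<-Add2 // r0:384,r1:48,r2:6,r3:Add2,r4:Add1
cycle 19: stall // r0:384,r1:48,r2:6,r3:Add2,r4:Add1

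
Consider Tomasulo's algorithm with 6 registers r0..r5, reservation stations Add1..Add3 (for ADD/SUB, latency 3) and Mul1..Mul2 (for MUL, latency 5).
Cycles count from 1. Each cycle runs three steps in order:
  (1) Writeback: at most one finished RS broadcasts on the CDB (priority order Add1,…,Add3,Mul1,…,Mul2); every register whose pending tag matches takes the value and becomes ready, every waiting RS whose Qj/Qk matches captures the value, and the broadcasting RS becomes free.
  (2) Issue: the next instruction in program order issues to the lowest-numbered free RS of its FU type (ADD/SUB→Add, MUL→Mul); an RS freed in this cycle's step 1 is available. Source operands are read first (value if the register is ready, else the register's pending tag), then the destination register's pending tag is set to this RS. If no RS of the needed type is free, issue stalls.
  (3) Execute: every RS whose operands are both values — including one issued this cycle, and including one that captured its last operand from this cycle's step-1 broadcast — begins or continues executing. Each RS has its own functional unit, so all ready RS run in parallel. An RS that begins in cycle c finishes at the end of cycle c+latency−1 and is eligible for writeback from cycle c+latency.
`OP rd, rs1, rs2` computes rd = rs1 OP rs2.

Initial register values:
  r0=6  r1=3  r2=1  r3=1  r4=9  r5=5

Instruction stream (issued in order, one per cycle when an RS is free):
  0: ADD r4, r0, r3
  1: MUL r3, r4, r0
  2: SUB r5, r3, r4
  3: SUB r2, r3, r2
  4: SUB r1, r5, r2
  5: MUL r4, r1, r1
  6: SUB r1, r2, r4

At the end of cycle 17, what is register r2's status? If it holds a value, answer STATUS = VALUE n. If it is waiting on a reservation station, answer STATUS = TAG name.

STATUS = VALUE 41

  c1: issue ADD r4<-Add1  regs: r0:6,r1:3,r2:1,r3:1,r4:Add1,r5:5
  c2: issue MUL r3<-Mul1  regs: r0:6,r1:3,r2:1,r3:Mul1,r4:Add1,r5:5
  c3: issue SUB r5<-Add2  regs: r0:6,r1:3,r2:1,r3:Mul1,r4:Add1,r5:Add2
  c4: CDB Add1=7; issue SUB r2<-Add1  regs: r0:6,r1:3,r2:Add1,r3:Mul1,r4:7,r5:Add2
  c5: issue SUB r1<-Add3  regs: r0:6,r1:Add3,r2:Add1,r3:Mul1,r4:7,r5:Add2
  c6: issue MUL r4<-Mul2  regs: r0:6,r1:Add3,r2:Add1,r3:Mul1,r4:Mul2,r5:Add2
  c7: stall  regs: r0:6,r1:Add3,r2:Add1,r3:Mul1,r4:Mul2,r5:Add2
  c8: stall  regs: r0:6,r1:Add3,r2:Add1,r3:Mul1,r4:Mul2,r5:Add2
  c9: CDB Mul1=42; stall  regs: r0:6,r1:Add3,r2:Add1,r3:42,r4:Mul2,r5:Add2
  c10: stall  regs: r0:6,r1:Add3,r2:Add1,r3:42,r4:Mul2,r5:Add2
  c11: stall  regs: r0:6,r1:Add3,r2:Add1,r3:42,r4:Mul2,r5:Add2
  c12: CDB Add1=41; issue SUB r1<-Add1  regs: r0:6,r1:Add1,r2:41,r3:42,r4:Mul2,r5:Add2
  c13: CDB Add2=35  regs: r0:6,r1:Add1,r2:41,r3:42,r4:Mul2,r5:35
  c14: -  regs: r0:6,r1:Add1,r2:41,r3:42,r4:Mul2,r5:35
  c15: -  regs: r0:6,r1:Add1,r2:41,r3:42,r4:Mul2,r5:35
  c16: CDB Add3=-6  regs: r0:6,r1:Add1,r2:41,r3:42,r4:Mul2,r5:35
  c17: -  regs: r0:6,r1:Add1,r2:41,r3:42,r4:Mul2,r5:35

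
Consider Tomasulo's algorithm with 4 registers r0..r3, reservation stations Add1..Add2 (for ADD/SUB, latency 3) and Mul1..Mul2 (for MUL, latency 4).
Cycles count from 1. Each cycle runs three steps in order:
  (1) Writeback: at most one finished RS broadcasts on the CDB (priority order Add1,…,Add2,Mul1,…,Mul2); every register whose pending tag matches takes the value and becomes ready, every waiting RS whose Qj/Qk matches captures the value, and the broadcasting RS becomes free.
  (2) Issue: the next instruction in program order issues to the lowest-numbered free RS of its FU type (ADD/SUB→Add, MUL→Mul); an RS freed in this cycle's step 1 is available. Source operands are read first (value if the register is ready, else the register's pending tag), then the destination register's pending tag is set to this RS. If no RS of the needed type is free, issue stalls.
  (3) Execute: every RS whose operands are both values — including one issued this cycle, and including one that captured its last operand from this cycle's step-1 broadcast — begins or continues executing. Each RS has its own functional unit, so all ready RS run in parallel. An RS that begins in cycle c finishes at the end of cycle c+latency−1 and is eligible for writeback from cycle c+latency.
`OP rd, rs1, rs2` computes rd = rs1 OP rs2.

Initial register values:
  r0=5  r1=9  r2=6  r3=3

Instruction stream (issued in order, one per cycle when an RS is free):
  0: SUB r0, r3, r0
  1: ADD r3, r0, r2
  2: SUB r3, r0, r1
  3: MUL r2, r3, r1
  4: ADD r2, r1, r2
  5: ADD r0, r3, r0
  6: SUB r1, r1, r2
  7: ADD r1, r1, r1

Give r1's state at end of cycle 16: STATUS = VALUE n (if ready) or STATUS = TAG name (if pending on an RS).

STATUS = TAG Add1

  c1: issue SUB r0<-Add1  regs: r0:Add1,r1:9,r2:6,r3:3
  c2: issue ADD r3<-Add2  regs: r0:Add1,r1:9,r2:6,r3:Add2
  c3: stall  regs: r0:Add1,r1:9,r2:6,r3:Add2
  c4: CDB Add1=-2; issue SUB r3<-Add1  regs: r0:-2,r1:9,r2:6,r3:Add1
  c5: issue MUL r2<-Mul1  regs: r0:-2,r1:9,r2:Mul1,r3:Add1
  c6: stall  regs: r0:-2,r1:9,r2:Mul1,r3:Add1
  c7: CDB Add1=-11; issue ADD r2<-Add1  regs: r0:-2,r1:9,r2:Add1,r3:-11
  c8: CDB Add2=4; issue ADD r0<-Add2  regs: r0:Add2,r1:9,r2:Add1,r3:-11
  c9: stall  regs: r0:Add2,r1:9,r2:Add1,r3:-11
  c10: stall  regs: r0:Add2,r1:9,r2:Add1,r3:-11
  c11: CDB Add2=-13; issue SUB r1<-Add2  regs: r0:-13,r1:Add2,r2:Add1,r3:-11
  c12: CDB Mul1=-99; stall  regs: r0:-13,r1:Add2,r2:Add1,r3:-11
  c13: stall  regs: r0:-13,r1:Add2,r2:Add1,r3:-11
  c14: stall  regs: r0:-13,r1:Add2,r2:Add1,r3:-11
  c15: CDB Add1=-90; issue ADD r1<-Add1  regs: r0:-13,r1:Add1,r2:-90,r3:-11
  c16: -  regs: r0:-13,r1:Add1,r2:-90,r3:-11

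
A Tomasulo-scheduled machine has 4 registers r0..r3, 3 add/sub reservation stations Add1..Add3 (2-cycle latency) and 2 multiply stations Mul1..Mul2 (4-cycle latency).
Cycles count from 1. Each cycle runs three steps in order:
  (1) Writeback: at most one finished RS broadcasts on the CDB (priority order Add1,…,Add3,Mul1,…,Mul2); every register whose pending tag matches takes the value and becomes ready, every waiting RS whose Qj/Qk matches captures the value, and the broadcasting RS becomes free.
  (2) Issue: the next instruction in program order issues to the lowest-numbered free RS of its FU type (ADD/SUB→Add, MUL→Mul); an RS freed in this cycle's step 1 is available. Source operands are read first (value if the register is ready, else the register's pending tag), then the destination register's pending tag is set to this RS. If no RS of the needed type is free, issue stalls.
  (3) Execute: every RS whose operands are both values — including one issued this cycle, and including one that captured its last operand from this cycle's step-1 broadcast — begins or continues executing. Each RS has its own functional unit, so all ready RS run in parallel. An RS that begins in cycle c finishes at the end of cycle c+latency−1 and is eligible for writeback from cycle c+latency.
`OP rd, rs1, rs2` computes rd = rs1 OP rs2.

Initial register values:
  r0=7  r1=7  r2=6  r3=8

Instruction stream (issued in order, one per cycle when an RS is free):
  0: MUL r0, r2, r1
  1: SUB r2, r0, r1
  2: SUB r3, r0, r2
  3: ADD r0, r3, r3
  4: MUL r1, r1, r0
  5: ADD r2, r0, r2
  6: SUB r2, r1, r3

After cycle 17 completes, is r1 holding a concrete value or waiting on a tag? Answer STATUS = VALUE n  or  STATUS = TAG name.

STATUS = VALUE 98

  c1: issue MUL r0<-Mul1  regs: r0:Mul1,r1:7,r2:6,r3:8
  c2: issue SUB r2<-Add1  regs: r0:Mul1,r1:7,r2:Add1,r3:8
  c3: issue SUB r3<-Add2  regs: r0:Mul1,r1:7,r2:Add1,r3:Add2
  c4: issue ADD r0<-Add3  regs: r0:Add3,r1:7,r2:Add1,r3:Add2
  c5: CDB Mul1=42; issue MUL r1<-Mul1  regs: r0:Add3,r1:Mul1,r2:Add1,r3:Add2
  c6: stall  regs: r0:Add3,r1:Mul1,r2:Add1,r3:Add2
  c7: CDB Add1=35; issue ADD r2<-Add1  regs: r0:Add3,r1:Mul1,r2:Add1,r3:Add2
  c8: stall  regs: r0:Add3,r1:Mul1,r2:Add1,r3:Add2
  c9: CDB Add2=7; issue SUB r2<-Add2  regs: r0:Add3,r1:Mul1,r2:Add2,r3:7
  c10: -  regs: r0:Add3,r1:Mul1,r2:Add2,r3:7
  c11: CDB Add3=14  regs: r0:14,r1:Mul1,r2:Add2,r3:7
  c12: -  regs: r0:14,r1:Mul1,r2:Add2,r3:7
  c13: CDB Add1=49  regs: r0:14,r1:Mul1,r2:Add2,r3:7
  c14: -  regs: r0:14,r1:Mul1,r2:Add2,r3:7
  c15: CDB Mul1=98  regs: r0:14,r1:98,r2:Add2,r3:7
  c16: -  regs: r0:14,r1:98,r2:Add2,r3:7
  c17: CDB Add2=91  regs: r0:14,r1:98,r2:91,r3:7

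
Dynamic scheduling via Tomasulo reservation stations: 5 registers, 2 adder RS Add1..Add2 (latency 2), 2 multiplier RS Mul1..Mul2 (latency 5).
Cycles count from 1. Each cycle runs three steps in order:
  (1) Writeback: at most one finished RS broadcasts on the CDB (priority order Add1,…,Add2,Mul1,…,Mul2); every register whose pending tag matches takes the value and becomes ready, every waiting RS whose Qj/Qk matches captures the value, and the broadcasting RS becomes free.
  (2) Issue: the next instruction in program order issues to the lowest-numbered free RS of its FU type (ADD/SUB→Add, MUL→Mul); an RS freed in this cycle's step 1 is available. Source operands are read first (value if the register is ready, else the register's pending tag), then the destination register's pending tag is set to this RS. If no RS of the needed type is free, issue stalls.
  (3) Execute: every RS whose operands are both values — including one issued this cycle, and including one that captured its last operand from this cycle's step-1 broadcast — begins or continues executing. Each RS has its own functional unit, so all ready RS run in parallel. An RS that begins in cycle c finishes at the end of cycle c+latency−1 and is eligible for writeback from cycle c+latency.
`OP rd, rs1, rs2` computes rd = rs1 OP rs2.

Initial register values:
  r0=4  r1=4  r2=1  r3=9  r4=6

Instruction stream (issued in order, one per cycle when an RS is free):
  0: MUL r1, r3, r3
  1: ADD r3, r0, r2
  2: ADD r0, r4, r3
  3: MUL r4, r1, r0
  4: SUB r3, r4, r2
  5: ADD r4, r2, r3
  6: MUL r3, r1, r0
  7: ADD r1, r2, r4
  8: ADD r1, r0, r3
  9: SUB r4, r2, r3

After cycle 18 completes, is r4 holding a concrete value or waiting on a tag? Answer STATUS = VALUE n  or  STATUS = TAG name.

STATUS = VALUE 891

cycle 1: issue MUL r1<-Mul1 // r0:4,r1:Mul1,r2:1,r3:9,r4:6
cycle 2: issue ADD r3<-Add1 // r0:4,r1:Mul1,r2:1,r3:Add1,r4:6
cycle 3: issue ADD r0<-Add2 // r0:Add2,r1:Mul1,r2:1,r3:Add1,r4:6
cycle 4: CDB Add1=5; issue MUL r4<-Mul2 // r0:Add2,r1:Mul1,r2:1,r3:5,r4:Mul2
cycle 5: issue SUB r3<-Add1 // r0:Add2,r1:Mul1,r2:1,r3:Add1,r4:Mul2
cycle 6: CDB Add2=11; issue ADD r4<-Add2 // r0:11,r1:Mul1,r2:1,r3:Add1,r4:Add2
cycle 7: CDB Mul1=81; issue MUL r3<-Mul1 // r0:11,r1:81,r2:1,r3:Mul1,r4:Add2
cycle 8: stall // r0:11,r1:81,r2:1,r3:Mul1,r4:Add2
cycle 9: stall // r0:11,r1:81,r2:1,r3:Mul1,r4:Add2
cycle 10: stall // r0:11,r1:81,r2:1,r3:Mul1,r4:Add2
cycle 11: stall // r0:11,r1:81,r2:1,r3:Mul1,r4:Add2
cycle 12: CDB Mul1=891; stall // r0:11,r1:81,r2:1,r3:891,r4:Add2
cycle 13: CDB Mul2=891; stall // r0:11,r1:81,r2:1,r3:891,r4:Add2
cycle 14: stall // r0:11,r1:81,r2:1,r3:891,r4:Add2
cycle 15: CDB Add1=890; issue ADD r1<-Add1 // r0:11,r1:Add1,r2:1,r3:891,r4:Add2
cycle 16: stall // r0:11,r1:Add1,r2:1,r3:891,r4:Add2
cycle 17: CDB Add2=891; issue ADD r1<-Add2 // r0:11,r1:Add2,r2:1,r3:891,r4:891
cycle 18: stall // r0:11,r1:Add2,r2:1,r3:891,r4:891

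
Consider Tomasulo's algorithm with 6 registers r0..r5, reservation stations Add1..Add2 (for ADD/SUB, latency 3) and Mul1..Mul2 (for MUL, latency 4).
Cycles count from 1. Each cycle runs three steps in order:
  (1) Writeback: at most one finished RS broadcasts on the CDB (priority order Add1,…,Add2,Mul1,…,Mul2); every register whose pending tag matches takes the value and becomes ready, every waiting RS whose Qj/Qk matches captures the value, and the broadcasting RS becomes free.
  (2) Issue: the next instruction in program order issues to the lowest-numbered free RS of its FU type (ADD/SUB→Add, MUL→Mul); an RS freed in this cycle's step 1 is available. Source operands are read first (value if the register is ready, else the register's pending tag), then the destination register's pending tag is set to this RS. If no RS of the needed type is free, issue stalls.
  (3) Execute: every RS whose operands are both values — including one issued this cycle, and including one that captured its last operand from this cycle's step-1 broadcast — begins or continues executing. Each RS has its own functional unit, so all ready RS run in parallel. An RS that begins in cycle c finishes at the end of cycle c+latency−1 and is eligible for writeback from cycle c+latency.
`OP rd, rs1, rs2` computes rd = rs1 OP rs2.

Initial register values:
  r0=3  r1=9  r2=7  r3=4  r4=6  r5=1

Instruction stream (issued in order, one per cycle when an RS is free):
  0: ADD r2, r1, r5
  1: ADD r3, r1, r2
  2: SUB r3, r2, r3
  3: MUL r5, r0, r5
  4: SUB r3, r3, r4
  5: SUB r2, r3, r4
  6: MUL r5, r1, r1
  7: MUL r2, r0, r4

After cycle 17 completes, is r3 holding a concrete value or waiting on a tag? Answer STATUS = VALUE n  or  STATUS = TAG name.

STATUS = VALUE -15

cycle 1: issue ADD r2<-Add1 // r0:3,r1:9,r2:Add1,r3:4,r4:6,r5:1
cycle 2: issue ADD r3<-Add2 // r0:3,r1:9,r2:Add1,r3:Add2,r4:6,r5:1
cycle 3: stall // r0:3,r1:9,r2:Add1,r3:Add2,r4:6,r5:1
cycle 4: CDB Add1=10; issue SUB r3<-Add1 // r0:3,r1:9,r2:10,r3:Add1,r4:6,r5:1
cycle 5: issue MUL r5<-Mul1 // r0:3,r1:9,r2:10,r3:Add1,r4:6,r5:Mul1
cycle 6: stall // r0:3,r1:9,r2:10,r3:Add1,r4:6,r5:Mul1
cycle 7: CDB Add2=19; issue SUB r3<-Add2 // r0:3,r1:9,r2:10,r3:Add2,r4:6,r5:Mul1
cycle 8: stall // r0:3,r1:9,r2:10,r3:Add2,r4:6,r5:Mul1
cycle 9: CDB Mul1=3; stall // r0:3,r1:9,r2:10,r3:Add2,r4:6,r5:3
cycle 10: CDB Add1=-9; issue SUB r2<-Add1 // r0:3,r1:9,r2:Add1,r3:Add2,r4:6,r5:3
cycle 11: issue MUL r5<-Mul1 // r0:3,r1:9,r2:Add1,r3:Add2,r4:6,r5:Mul1
cycle 12: issue MUL r2<-Mul2 // r0:3,r1:9,r2:Mul2,r3:Add2,r4:6,r5:Mul1
cycle 13: CDB Add2=-15 // r0:3,r1:9,r2:Mul2,r3:-15,r4:6,r5:Mul1
cycle 14: - // r0:3,r1:9,r2:Mul2,r3:-15,r4:6,r5:Mul1
cycle 15: CDB Mul1=81 // r0:3,r1:9,r2:Mul2,r3:-15,r4:6,r5:81
cycle 16: CDB Add1=-21 // r0:3,r1:9,r2:Mul2,r3:-15,r4:6,r5:81
cycle 17: CDB Mul2=18 // r0:3,r1:9,r2:18,r3:-15,r4:6,r5:81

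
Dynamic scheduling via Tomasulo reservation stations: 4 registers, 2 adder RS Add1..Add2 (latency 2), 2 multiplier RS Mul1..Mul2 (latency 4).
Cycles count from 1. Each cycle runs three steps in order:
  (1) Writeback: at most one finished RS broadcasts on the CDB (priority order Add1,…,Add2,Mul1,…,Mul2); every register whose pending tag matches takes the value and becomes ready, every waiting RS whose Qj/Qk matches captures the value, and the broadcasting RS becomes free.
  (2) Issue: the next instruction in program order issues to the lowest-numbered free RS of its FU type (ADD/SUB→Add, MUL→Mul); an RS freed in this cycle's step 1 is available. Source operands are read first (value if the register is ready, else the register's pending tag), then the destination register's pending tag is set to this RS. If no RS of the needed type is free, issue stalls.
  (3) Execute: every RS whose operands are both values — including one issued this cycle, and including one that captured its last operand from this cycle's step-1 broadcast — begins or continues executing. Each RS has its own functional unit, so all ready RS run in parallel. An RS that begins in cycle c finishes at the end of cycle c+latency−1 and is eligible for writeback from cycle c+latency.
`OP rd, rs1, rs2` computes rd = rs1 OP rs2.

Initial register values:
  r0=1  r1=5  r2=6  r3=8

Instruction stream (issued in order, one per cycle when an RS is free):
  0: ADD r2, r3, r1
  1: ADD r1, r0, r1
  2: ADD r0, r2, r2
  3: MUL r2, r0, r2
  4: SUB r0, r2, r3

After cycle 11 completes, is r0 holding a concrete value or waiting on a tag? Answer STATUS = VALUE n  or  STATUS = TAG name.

STATUS = VALUE 330

cycle 1: issue ADD r2<-Add1 // r0:1,r1:5,r2:Add1,r3:8
cycle 2: issue ADD r1<-Add2 // r0:1,r1:Add2,r2:Add1,r3:8
cycle 3: CDB Add1=13; issue ADD r0<-Add1 // r0:Add1,r1:Add2,r2:13,r3:8
cycle 4: CDB Add2=6; issue MUL r2<-Mul1 // r0:Add1,r1:6,r2:Mul1,r3:8
cycle 5: CDB Add1=26; issue SUB r0<-Add1 // r0:Add1,r1:6,r2:Mul1,r3:8
cycle 6: - // r0:Add1,r1:6,r2:Mul1,r3:8
cycle 7: - // r0:Add1,r1:6,r2:Mul1,r3:8
cycle 8: - // r0:Add1,r1:6,r2:Mul1,r3:8
cycle 9: CDB Mul1=338 // r0:Add1,r1:6,r2:338,r3:8
cycle 10: - // r0:Add1,r1:6,r2:338,r3:8
cycle 11: CDB Add1=330 // r0:330,r1:6,r2:338,r3:8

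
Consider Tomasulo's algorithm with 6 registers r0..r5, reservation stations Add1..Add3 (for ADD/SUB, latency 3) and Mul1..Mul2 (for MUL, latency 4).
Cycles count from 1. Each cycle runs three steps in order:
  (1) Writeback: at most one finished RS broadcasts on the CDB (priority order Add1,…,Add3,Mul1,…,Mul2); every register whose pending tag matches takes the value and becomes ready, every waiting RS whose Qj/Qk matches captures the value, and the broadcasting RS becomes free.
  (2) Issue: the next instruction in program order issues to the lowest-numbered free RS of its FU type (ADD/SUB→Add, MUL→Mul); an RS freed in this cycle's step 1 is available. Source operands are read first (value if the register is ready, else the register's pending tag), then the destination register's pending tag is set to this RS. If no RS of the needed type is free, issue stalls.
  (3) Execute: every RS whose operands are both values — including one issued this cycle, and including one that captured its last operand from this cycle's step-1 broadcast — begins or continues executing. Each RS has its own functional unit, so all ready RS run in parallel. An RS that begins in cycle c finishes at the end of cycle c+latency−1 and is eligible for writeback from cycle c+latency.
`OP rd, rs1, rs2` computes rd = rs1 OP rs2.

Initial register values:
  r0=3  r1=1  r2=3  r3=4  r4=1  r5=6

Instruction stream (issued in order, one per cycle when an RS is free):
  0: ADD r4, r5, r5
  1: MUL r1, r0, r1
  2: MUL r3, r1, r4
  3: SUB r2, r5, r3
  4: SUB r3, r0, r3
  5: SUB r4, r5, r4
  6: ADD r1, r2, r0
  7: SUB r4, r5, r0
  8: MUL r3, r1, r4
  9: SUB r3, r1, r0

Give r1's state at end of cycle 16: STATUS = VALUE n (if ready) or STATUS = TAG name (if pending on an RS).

cycle 1: issue ADD r4<-Add1 // r0:3,r1:1,r2:3,r3:4,r4:Add1,r5:6
cycle 2: issue MUL r1<-Mul1 // r0:3,r1:Mul1,r2:3,r3:4,r4:Add1,r5:6
cycle 3: issue MUL r3<-Mul2 // r0:3,r1:Mul1,r2:3,r3:Mul2,r4:Add1,r5:6
cycle 4: CDB Add1=12; issue SUB r2<-Add1 // r0:3,r1:Mul1,r2:Add1,r3:Mul2,r4:12,r5:6
cycle 5: issue SUB r3<-Add2 // r0:3,r1:Mul1,r2:Add1,r3:Add2,r4:12,r5:6
cycle 6: CDB Mul1=3; issue SUB r4<-Add3 // r0:3,r1:3,r2:Add1,r3:Add2,r4:Add3,r5:6
cycle 7: stall // r0:3,r1:3,r2:Add1,r3:Add2,r4:Add3,r5:6
cycle 8: stall // r0:3,r1:3,r2:Add1,r3:Add2,r4:Add3,r5:6
cycle 9: CDB Add3=-6; issue ADD r1<-Add3 // r0:3,r1:Add3,r2:Add1,r3:Add2,r4:-6,r5:6
cycle 10: CDB Mul2=36; stall // r0:3,r1:Add3,r2:Add1,r3:Add2,r4:-6,r5:6
cycle 11: stall // r0:3,r1:Add3,r2:Add1,r3:Add2,r4:-6,r5:6
cycle 12: stall // r0:3,r1:Add3,r2:Add1,r3:Add2,r4:-6,r5:6
cycle 13: CDB Add1=-30; issue SUB r4<-Add1 // r0:3,r1:Add3,r2:-30,r3:Add2,r4:Add1,r5:6
cycle 14: CDB Add2=-33; issue MUL r3<-Mul1 // r0:3,r1:Add3,r2:-30,r3:Mul1,r4:Add1,r5:6
cycle 15: issue SUB r3<-Add2 // r0:3,r1:Add3,r2:-30,r3:Add2,r4:Add1,r5:6
cycle 16: CDB Add1=3 // r0:3,r1:Add3,r2:-30,r3:Add2,r4:3,r5:6

STATUS = TAG Add3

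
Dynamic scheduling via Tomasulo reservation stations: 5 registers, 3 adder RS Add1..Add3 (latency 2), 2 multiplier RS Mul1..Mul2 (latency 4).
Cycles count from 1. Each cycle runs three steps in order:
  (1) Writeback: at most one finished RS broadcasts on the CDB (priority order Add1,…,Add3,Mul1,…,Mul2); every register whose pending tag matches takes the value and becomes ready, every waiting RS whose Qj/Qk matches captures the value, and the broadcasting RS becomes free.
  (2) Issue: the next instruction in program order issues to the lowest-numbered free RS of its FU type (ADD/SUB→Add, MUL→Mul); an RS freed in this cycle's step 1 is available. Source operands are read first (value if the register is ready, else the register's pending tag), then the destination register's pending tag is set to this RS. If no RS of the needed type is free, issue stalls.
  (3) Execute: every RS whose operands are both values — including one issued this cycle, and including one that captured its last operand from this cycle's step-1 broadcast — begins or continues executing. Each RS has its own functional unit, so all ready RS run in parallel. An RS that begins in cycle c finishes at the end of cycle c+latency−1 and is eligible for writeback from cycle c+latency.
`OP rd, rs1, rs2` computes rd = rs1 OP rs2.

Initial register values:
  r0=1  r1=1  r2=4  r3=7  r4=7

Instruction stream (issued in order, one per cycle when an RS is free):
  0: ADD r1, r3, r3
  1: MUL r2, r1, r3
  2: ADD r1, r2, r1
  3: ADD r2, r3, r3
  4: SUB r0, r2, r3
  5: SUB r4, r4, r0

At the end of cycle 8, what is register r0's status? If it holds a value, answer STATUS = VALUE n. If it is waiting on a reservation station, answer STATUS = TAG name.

STATUS = VALUE 7

cycle 1: issue ADD r1<-Add1 // r0:1,r1:Add1,r2:4,r3:7,r4:7
cycle 2: issue MUL r2<-Mul1 // r0:1,r1:Add1,r2:Mul1,r3:7,r4:7
cycle 3: CDB Add1=14; issue ADD r1<-Add1 // r0:1,r1:Add1,r2:Mul1,r3:7,r4:7
cycle 4: issue ADD r2<-Add2 // r0:1,r1:Add1,r2:Add2,r3:7,r4:7
cycle 5: issue SUB r0<-Add3 // r0:Add3,r1:Add1,r2:Add2,r3:7,r4:7
cycle 6: CDB Add2=14; issue SUB r4<-Add2 // r0:Add3,r1:Add1,r2:14,r3:7,r4:Add2
cycle 7: CDB Mul1=98 // r0:Add3,r1:Add1,r2:14,r3:7,r4:Add2
cycle 8: CDB Add3=7 // r0:7,r1:Add1,r2:14,r3:7,r4:Add2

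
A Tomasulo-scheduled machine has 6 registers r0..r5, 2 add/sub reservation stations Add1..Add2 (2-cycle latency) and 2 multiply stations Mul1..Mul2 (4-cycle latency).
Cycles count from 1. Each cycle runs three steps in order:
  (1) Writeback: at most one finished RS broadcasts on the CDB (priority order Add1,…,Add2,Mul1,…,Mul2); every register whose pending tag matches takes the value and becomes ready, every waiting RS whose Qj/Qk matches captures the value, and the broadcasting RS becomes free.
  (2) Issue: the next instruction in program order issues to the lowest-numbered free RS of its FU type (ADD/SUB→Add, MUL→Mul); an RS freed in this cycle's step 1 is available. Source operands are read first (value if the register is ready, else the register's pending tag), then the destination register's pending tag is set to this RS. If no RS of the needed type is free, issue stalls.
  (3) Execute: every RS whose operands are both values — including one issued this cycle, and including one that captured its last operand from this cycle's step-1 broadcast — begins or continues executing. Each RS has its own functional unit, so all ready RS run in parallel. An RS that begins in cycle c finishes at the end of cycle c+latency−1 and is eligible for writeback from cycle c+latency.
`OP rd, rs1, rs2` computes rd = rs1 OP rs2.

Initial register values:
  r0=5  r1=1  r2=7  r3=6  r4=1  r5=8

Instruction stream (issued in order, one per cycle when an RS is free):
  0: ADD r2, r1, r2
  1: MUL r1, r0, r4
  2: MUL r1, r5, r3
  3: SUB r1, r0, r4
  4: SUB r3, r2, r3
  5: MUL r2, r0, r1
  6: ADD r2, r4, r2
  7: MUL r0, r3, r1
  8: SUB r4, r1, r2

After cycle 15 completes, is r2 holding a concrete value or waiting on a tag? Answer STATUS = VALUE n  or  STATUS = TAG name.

STATUS = VALUE 21

cycle 1: issue ADD r2<-Add1 // r0:5,r1:1,r2:Add1,r3:6,r4:1,r5:8
cycle 2: issue MUL r1<-Mul1 // r0:5,r1:Mul1,r2:Add1,r3:6,r4:1,r5:8
cycle 3: CDB Add1=8; issue MUL r1<-Mul2 // r0:5,r1:Mul2,r2:8,r3:6,r4:1,r5:8
cycle 4: issue SUB r1<-Add1 // r0:5,r1:Add1,r2:8,r3:6,r4:1,r5:8
cycle 5: issue SUB r3<-Add2 // r0:5,r1:Add1,r2:8,r3:Add2,r4:1,r5:8
cycle 6: CDB Add1=4; stall // r0:5,r1:4,r2:8,r3:Add2,r4:1,r5:8
cycle 7: CDB Add2=2; stall // r0:5,r1:4,r2:8,r3:2,r4:1,r5:8
cycle 8: CDB Mul1=5; issue MUL r2<-Mul1 // r0:5,r1:4,r2:Mul1,r3:2,r4:1,r5:8
cycle 9: CDB Mul2=48; issue ADD r2<-Add1 // r0:5,r1:4,r2:Add1,r3:2,r4:1,r5:8
cycle 10: issue MUL r0<-Mul2 // r0:Mul2,r1:4,r2:Add1,r3:2,r4:1,r5:8
cycle 11: issue SUB r4<-Add2 // r0:Mul2,r1:4,r2:Add1,r3:2,r4:Add2,r5:8
cycle 12: CDB Mul1=20 // r0:Mul2,r1:4,r2:Add1,r3:2,r4:Add2,r5:8
cycle 13: - // r0:Mul2,r1:4,r2:Add1,r3:2,r4:Add2,r5:8
cycle 14: CDB Add1=21 // r0:Mul2,r1:4,r2:21,r3:2,r4:Add2,r5:8
cycle 15: CDB Mul2=8 // r0:8,r1:4,r2:21,r3:2,r4:Add2,r5:8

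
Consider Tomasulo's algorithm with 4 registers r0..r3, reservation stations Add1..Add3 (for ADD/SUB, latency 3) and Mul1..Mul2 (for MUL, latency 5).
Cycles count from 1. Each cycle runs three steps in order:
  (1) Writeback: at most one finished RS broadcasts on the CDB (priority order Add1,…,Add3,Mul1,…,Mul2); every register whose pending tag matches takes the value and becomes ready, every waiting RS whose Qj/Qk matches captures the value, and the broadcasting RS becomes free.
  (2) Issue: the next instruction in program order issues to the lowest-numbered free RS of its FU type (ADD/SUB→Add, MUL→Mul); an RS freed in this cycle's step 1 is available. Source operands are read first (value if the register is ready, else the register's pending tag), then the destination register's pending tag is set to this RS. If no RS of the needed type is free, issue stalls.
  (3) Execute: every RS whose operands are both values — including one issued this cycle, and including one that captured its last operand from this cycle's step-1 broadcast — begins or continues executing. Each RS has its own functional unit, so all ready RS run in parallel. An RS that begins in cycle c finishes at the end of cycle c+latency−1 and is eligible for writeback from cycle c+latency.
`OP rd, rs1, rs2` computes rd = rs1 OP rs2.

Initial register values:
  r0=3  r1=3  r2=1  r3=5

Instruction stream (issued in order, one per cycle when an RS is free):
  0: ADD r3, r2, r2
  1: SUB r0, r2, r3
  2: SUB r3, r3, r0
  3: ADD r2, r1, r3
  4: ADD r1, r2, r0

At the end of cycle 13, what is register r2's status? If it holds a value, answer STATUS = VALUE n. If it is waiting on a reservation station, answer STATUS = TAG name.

STATUS = VALUE 6

  c1: issue ADD r3<-Add1  regs: r0:3,r1:3,r2:1,r3:Add1
  c2: issue SUB r0<-Add2  regs: r0:Add2,r1:3,r2:1,r3:Add1
  c3: issue SUB r3<-Add3  regs: r0:Add2,r1:3,r2:1,r3:Add3
  c4: CDB Add1=2; issue ADD r2<-Add1  regs: r0:Add2,r1:3,r2:Add1,r3:Add3
  c5: stall  regs: r0:Add2,r1:3,r2:Add1,r3:Add3
  c6: stall  regs: r0:Add2,r1:3,r2:Add1,r3:Add3
  c7: CDB Add2=-1; issue ADD r1<-Add2  regs: r0:-1,r1:Add2,r2:Add1,r3:Add3
  c8: -  regs: r0:-1,r1:Add2,r2:Add1,r3:Add3
  c9: -  regs: r0:-1,r1:Add2,r2:Add1,r3:Add3
  c10: CDB Add3=3  regs: r0:-1,r1:Add2,r2:Add1,r3:3
  c11: -  regs: r0:-1,r1:Add2,r2:Add1,r3:3
  c12: -  regs: r0:-1,r1:Add2,r2:Add1,r3:3
  c13: CDB Add1=6  regs: r0:-1,r1:Add2,r2:6,r3:3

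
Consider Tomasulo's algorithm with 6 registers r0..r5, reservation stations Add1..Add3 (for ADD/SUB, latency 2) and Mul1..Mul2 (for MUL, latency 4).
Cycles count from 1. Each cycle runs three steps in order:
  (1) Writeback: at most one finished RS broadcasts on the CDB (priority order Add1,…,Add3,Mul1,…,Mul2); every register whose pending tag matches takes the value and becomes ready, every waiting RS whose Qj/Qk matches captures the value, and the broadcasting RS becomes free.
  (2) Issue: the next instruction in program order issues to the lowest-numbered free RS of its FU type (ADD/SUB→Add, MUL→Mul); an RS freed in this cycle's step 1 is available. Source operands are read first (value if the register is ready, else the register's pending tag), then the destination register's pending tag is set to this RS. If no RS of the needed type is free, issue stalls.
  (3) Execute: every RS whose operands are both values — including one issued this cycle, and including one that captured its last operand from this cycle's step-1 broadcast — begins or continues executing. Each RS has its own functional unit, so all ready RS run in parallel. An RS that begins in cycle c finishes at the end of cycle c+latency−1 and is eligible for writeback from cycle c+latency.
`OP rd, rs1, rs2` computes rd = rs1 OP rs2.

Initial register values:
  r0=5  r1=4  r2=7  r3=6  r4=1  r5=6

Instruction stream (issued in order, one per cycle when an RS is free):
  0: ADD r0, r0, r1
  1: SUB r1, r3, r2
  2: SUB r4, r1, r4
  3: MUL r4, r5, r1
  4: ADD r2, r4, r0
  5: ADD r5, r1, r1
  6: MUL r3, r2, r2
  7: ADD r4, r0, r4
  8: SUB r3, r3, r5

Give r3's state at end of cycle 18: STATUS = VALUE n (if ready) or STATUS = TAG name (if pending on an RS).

STATUS = VALUE 11

cycle 1: issue ADD r0<-Add1 // r0:Add1,r1:4,r2:7,r3:6,r4:1,r5:6
cycle 2: issue SUB r1<-Add2 // r0:Add1,r1:Add2,r2:7,r3:6,r4:1,r5:6
cycle 3: CDB Add1=9; issue SUB r4<-Add1 // r0:9,r1:Add2,r2:7,r3:6,r4:Add1,r5:6
cycle 4: CDB Add2=-1; issue MUL r4<-Mul1 // r0:9,r1:-1,r2:7,r3:6,r4:Mul1,r5:6
cycle 5: issue ADD r2<-Add2 // r0:9,r1:-1,r2:Add2,r3:6,r4:Mul1,r5:6
cycle 6: CDB Add1=-2; issue ADD r5<-Add1 // r0:9,r1:-1,r2:Add2,r3:6,r4:Mul1,r5:Add1
cycle 7: issue MUL r3<-Mul2 // r0:9,r1:-1,r2:Add2,r3:Mul2,r4:Mul1,r5:Add1
cycle 8: CDB Add1=-2; issue ADD r4<-Add1 // r0:9,r1:-1,r2:Add2,r3:Mul2,r4:Add1,r5:-2
cycle 9: CDB Mul1=-6; issue SUB r3<-Add3 // r0:9,r1:-1,r2:Add2,r3:Add3,r4:Add1,r5:-2
cycle 10: - // r0:9,r1:-1,r2:Add2,r3:Add3,r4:Add1,r5:-2
cycle 11: CDB Add1=3 // r0:9,r1:-1,r2:Add2,r3:Add3,r4:3,r5:-2
cycle 12: CDB Add2=3 // r0:9,r1:-1,r2:3,r3:Add3,r4:3,r5:-2
cycle 13: - // r0:9,r1:-1,r2:3,r3:Add3,r4:3,r5:-2
cycle 14: - // r0:9,r1:-1,r2:3,r3:Add3,r4:3,r5:-2
cycle 15: - // r0:9,r1:-1,r2:3,r3:Add3,r4:3,r5:-2
cycle 16: CDB Mul2=9 // r0:9,r1:-1,r2:3,r3:Add3,r4:3,r5:-2
cycle 17: - // r0:9,r1:-1,r2:3,r3:Add3,r4:3,r5:-2
cycle 18: CDB Add3=11 // r0:9,r1:-1,r2:3,r3:11,r4:3,r5:-2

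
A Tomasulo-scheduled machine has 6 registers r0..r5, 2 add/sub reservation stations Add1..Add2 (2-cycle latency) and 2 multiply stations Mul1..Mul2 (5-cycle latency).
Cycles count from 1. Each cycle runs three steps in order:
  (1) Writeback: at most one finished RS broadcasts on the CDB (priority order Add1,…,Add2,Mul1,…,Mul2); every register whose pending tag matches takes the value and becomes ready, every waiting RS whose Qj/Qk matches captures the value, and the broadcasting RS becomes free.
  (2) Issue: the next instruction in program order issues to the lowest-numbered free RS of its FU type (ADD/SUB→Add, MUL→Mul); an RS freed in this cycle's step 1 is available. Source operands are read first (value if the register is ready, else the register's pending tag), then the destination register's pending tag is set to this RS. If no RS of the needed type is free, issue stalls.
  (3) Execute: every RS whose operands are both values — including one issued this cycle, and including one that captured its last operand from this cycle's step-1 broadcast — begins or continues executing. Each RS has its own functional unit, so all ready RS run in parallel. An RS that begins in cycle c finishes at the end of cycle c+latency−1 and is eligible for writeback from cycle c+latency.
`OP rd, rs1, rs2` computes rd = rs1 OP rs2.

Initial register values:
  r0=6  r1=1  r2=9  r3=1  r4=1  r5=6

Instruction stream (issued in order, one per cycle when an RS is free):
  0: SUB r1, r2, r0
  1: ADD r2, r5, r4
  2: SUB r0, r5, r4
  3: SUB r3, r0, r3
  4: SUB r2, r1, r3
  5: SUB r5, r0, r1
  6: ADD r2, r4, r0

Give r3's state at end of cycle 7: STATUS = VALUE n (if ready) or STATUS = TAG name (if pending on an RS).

c1: issue SUB r1<-Add1 | r0:6,r1:Add1,r2:9,r3:1,r4:1,r5:6
c2: issue ADD r2<-Add2 | r0:6,r1:Add1,r2:Add2,r3:1,r4:1,r5:6
c3: CDB Add1=3; issue SUB r0<-Add1 | r0:Add1,r1:3,r2:Add2,r3:1,r4:1,r5:6
c4: CDB Add2=7; issue SUB r3<-Add2 | r0:Add1,r1:3,r2:7,r3:Add2,r4:1,r5:6
c5: CDB Add1=5; issue SUB r2<-Add1 | r0:5,r1:3,r2:Add1,r3:Add2,r4:1,r5:6
c6: stall | r0:5,r1:3,r2:Add1,r3:Add2,r4:1,r5:6
c7: CDB Add2=4; issue SUB r5<-Add2 | r0:5,r1:3,r2:Add1,r3:4,r4:1,r5:Add2

STATUS = VALUE 4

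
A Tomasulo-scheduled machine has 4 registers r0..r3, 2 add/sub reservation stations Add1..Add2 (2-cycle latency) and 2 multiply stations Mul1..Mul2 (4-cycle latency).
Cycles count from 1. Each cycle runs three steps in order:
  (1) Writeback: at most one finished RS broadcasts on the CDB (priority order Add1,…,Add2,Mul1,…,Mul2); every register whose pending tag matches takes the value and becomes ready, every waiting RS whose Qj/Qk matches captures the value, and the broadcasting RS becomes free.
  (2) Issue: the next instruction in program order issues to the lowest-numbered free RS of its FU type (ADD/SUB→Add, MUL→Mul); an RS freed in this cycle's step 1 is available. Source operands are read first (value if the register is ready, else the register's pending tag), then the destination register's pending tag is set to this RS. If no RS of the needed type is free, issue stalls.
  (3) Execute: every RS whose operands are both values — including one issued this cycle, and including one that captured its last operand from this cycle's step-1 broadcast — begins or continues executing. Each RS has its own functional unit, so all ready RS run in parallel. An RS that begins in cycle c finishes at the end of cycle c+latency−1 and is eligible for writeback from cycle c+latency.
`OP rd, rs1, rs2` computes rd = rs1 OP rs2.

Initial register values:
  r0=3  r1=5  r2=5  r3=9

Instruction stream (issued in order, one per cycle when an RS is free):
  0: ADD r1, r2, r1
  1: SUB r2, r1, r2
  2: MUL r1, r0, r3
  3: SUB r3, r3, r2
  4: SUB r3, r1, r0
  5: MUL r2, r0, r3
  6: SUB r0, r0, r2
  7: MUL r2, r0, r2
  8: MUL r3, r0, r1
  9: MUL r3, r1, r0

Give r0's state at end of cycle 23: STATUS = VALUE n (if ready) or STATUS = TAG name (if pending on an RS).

c1: issue ADD r1<-Add1 | r0:3,r1:Add1,r2:5,r3:9
c2: issue SUB r2<-Add2 | r0:3,r1:Add1,r2:Add2,r3:9
c3: CDB Add1=10; issue MUL r1<-Mul1 | r0:3,r1:Mul1,r2:Add2,r3:9
c4: issue SUB r3<-Add1 | r0:3,r1:Mul1,r2:Add2,r3:Add1
c5: CDB Add2=5; issue SUB r3<-Add2 | r0:3,r1:Mul1,r2:5,r3:Add2
c6: issue MUL r2<-Mul2 | r0:3,r1:Mul1,r2:Mul2,r3:Add2
c7: CDB Add1=4; issue SUB r0<-Add1 | r0:Add1,r1:Mul1,r2:Mul2,r3:Add2
c8: CDB Mul1=27; issue MUL r2<-Mul1 | r0:Add1,r1:27,r2:Mul1,r3:Add2
c9: stall | r0:Add1,r1:27,r2:Mul1,r3:Add2
c10: CDB Add2=24; stall | r0:Add1,r1:27,r2:Mul1,r3:24
c11: stall | r0:Add1,r1:27,r2:Mul1,r3:24
c12: stall | r0:Add1,r1:27,r2:Mul1,r3:24
c13: stall | r0:Add1,r1:27,r2:Mul1,r3:24
c14: CDB Mul2=72; issue MUL r3<-Mul2 | r0:Add1,r1:27,r2:Mul1,r3:Mul2
c15: stall | r0:Add1,r1:27,r2:Mul1,r3:Mul2
c16: CDB Add1=-69; stall | r0:-69,r1:27,r2:Mul1,r3:Mul2
c17: stall | r0:-69,r1:27,r2:Mul1,r3:Mul2
c18: stall | r0:-69,r1:27,r2:Mul1,r3:Mul2
c19: stall | r0:-69,r1:27,r2:Mul1,r3:Mul2
c20: CDB Mul1=-4968; issue MUL r3<-Mul1 | r0:-69,r1:27,r2:-4968,r3:Mul1
c21: CDB Mul2=-1863 | r0:-69,r1:27,r2:-4968,r3:Mul1
c22: - | r0:-69,r1:27,r2:-4968,r3:Mul1
c23: - | r0:-69,r1:27,r2:-4968,r3:Mul1

STATUS = VALUE -69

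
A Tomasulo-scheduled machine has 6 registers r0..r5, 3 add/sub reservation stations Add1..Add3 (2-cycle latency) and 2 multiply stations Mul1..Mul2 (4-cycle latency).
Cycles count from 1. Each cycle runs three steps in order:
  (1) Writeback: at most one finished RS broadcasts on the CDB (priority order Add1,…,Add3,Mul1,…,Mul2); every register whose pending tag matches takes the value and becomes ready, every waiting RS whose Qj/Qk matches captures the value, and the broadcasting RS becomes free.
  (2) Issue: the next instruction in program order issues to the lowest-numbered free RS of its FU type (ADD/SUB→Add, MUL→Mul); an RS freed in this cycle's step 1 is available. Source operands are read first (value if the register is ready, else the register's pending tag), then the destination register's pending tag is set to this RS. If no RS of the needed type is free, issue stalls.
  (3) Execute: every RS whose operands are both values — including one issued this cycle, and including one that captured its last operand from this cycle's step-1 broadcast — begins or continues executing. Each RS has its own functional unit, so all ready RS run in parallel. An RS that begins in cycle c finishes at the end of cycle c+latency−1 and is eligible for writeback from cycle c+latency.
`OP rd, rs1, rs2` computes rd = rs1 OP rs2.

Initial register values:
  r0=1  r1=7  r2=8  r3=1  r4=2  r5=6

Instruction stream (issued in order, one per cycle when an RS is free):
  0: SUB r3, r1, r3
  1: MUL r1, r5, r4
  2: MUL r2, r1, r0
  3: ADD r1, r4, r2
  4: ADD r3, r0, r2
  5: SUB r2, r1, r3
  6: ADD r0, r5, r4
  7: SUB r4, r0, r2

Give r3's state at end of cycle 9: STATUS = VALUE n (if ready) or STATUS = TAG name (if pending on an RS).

STATUS = TAG Add2

cycle 1: issue SUB r3<-Add1 // r0:1,r1:7,r2:8,r3:Add1,r4:2,r5:6
cycle 2: issue MUL r1<-Mul1 // r0:1,r1:Mul1,r2:8,r3:Add1,r4:2,r5:6
cycle 3: CDB Add1=6; issue MUL r2<-Mul2 // r0:1,r1:Mul1,r2:Mul2,r3:6,r4:2,r5:6
cycle 4: issue ADD r1<-Add1 // r0:1,r1:Add1,r2:Mul2,r3:6,r4:2,r5:6
cycle 5: issue ADD r3<-Add2 // r0:1,r1:Add1,r2:Mul2,r3:Add2,r4:2,r5:6
cycle 6: CDB Mul1=12; issue SUB r2<-Add3 // r0:1,r1:Add1,r2:Add3,r3:Add2,r4:2,r5:6
cycle 7: stall // r0:1,r1:Add1,r2:Add3,r3:Add2,r4:2,r5:6
cycle 8: stall // r0:1,r1:Add1,r2:Add3,r3:Add2,r4:2,r5:6
cycle 9: stall // r0:1,r1:Add1,r2:Add3,r3:Add2,r4:2,r5:6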